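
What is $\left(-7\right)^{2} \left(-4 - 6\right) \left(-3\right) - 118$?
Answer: $1352$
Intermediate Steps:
$\left(-7\right)^{2} \left(-4 - 6\right) \left(-3\right) - 118 = 49 \left(\left(-10\right) \left(-3\right)\right) - 118 = 49 \cdot 30 - 118 = 1470 - 118 = 1352$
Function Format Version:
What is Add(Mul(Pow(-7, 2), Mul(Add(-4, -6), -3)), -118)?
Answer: 1352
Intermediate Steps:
Add(Mul(Pow(-7, 2), Mul(Add(-4, -6), -3)), -118) = Add(Mul(49, Mul(-10, -3)), -118) = Add(Mul(49, 30), -118) = Add(1470, -118) = 1352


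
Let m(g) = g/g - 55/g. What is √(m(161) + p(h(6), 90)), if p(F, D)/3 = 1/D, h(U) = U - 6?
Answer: √16137030/4830 ≈ 0.83170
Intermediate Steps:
h(U) = -6 + U
p(F, D) = 3/D
m(g) = 1 - 55/g
√(m(161) + p(h(6), 90)) = √((-55 + 161)/161 + 3/90) = √((1/161)*106 + 3*(1/90)) = √(106/161 + 1/30) = √(3341/4830) = √16137030/4830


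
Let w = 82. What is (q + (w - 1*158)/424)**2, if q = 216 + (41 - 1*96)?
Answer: 290600209/11236 ≈ 25863.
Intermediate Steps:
q = 161 (q = 216 + (41 - 96) = 216 - 55 = 161)
(q + (w - 1*158)/424)**2 = (161 + (82 - 1*158)/424)**2 = (161 + (82 - 158)*(1/424))**2 = (161 - 76*1/424)**2 = (161 - 19/106)**2 = (17047/106)**2 = 290600209/11236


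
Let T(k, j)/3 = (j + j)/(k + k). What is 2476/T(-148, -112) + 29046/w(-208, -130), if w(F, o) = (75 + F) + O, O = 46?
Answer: 460865/609 ≈ 756.76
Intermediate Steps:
w(F, o) = 121 + F (w(F, o) = (75 + F) + 46 = 121 + F)
T(k, j) = 3*j/k (T(k, j) = 3*((j + j)/(k + k)) = 3*((2*j)/((2*k))) = 3*((2*j)*(1/(2*k))) = 3*(j/k) = 3*j/k)
2476/T(-148, -112) + 29046/w(-208, -130) = 2476/((3*(-112)/(-148))) + 29046/(121 - 208) = 2476/((3*(-112)*(-1/148))) + 29046/(-87) = 2476/(84/37) + 29046*(-1/87) = 2476*(37/84) - 9682/29 = 22903/21 - 9682/29 = 460865/609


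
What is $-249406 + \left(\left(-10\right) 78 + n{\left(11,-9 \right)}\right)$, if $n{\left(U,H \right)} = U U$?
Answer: $-250065$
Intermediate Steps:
$n{\left(U,H \right)} = U^{2}$
$-249406 + \left(\left(-10\right) 78 + n{\left(11,-9 \right)}\right) = -249406 + \left(\left(-10\right) 78 + 11^{2}\right) = -249406 + \left(-780 + 121\right) = -249406 - 659 = -250065$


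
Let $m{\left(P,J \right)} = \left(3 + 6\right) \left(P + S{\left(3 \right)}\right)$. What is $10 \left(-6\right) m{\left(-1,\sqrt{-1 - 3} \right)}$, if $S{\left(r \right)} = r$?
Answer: $-1080$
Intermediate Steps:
$m{\left(P,J \right)} = 27 + 9 P$ ($m{\left(P,J \right)} = \left(3 + 6\right) \left(P + 3\right) = 9 \left(3 + P\right) = 27 + 9 P$)
$10 \left(-6\right) m{\left(-1,\sqrt{-1 - 3} \right)} = 10 \left(-6\right) \left(27 + 9 \left(-1\right)\right) = - 60 \left(27 - 9\right) = \left(-60\right) 18 = -1080$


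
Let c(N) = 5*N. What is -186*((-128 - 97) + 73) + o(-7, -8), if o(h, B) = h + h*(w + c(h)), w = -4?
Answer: 28538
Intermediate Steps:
o(h, B) = h + h*(-4 + 5*h)
-186*((-128 - 97) + 73) + o(-7, -8) = -186*((-128 - 97) + 73) - 7*(-3 + 5*(-7)) = -186*(-225 + 73) - 7*(-3 - 35) = -186*(-152) - 7*(-38) = 28272 + 266 = 28538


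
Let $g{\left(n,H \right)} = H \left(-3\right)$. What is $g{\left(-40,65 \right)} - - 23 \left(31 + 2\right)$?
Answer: $564$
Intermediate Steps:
$g{\left(n,H \right)} = - 3 H$
$g{\left(-40,65 \right)} - - 23 \left(31 + 2\right) = \left(-3\right) 65 - - 23 \left(31 + 2\right) = -195 - \left(-23\right) 33 = -195 - -759 = -195 + 759 = 564$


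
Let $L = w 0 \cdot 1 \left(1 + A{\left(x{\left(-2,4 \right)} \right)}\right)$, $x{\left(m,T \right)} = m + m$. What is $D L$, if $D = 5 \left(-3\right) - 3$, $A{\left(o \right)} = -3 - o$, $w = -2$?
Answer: $0$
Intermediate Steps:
$x{\left(m,T \right)} = 2 m$
$D = -18$ ($D = -15 - 3 = -18$)
$L = 0$ ($L = \left(-2\right) 0 \cdot 1 \left(1 - \left(3 + 2 \left(-2\right)\right)\right) = 0 \cdot 1 \left(1 - -1\right) = 0 \cdot 1 \left(1 + \left(-3 + 4\right)\right) = 0 \cdot 1 \left(1 + 1\right) = 0 \cdot 1 \cdot 2 = 0 \cdot 2 = 0$)
$D L = \left(-18\right) 0 = 0$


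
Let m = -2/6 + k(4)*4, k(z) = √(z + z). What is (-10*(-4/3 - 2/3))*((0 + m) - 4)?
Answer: -260/3 + 160*√2 ≈ 139.61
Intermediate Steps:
k(z) = √2*√z (k(z) = √(2*z) = √2*√z)
m = -⅓ + 8*√2 (m = -2/6 + (√2*√4)*4 = -2*⅙ + (√2*2)*4 = -⅓ + (2*√2)*4 = -⅓ + 8*√2 ≈ 10.980)
(-10*(-4/3 - 2/3))*((0 + m) - 4) = (-10*(-4/3 - 2/3))*((0 + (-⅓ + 8*√2)) - 4) = (-10*(-4*⅓ - 2*⅓))*((-⅓ + 8*√2) - 4) = (-10*(-4/3 - ⅔))*(-13/3 + 8*√2) = (-10*(-2))*(-13/3 + 8*√2) = 20*(-13/3 + 8*√2) = -260/3 + 160*√2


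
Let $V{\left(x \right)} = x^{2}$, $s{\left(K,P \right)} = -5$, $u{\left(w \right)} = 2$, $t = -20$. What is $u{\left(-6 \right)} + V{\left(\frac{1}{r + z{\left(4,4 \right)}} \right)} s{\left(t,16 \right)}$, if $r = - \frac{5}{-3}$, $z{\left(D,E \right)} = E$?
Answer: $\frac{533}{289} \approx 1.8443$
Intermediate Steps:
$r = \frac{5}{3}$ ($r = \left(-5\right) \left(- \frac{1}{3}\right) = \frac{5}{3} \approx 1.6667$)
$u{\left(-6 \right)} + V{\left(\frac{1}{r + z{\left(4,4 \right)}} \right)} s{\left(t,16 \right)} = 2 + \left(\frac{1}{\frac{5}{3} + 4}\right)^{2} \left(-5\right) = 2 + \left(\frac{1}{\frac{17}{3}}\right)^{2} \left(-5\right) = 2 + \left(\frac{3}{17}\right)^{2} \left(-5\right) = 2 + \frac{9}{289} \left(-5\right) = 2 - \frac{45}{289} = \frac{533}{289}$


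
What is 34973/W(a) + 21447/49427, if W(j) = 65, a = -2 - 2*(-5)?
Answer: 1730004526/3212755 ≈ 538.48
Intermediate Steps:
a = 8 (a = -2 + 10 = 8)
34973/W(a) + 21447/49427 = 34973/65 + 21447/49427 = 1730004526/3212755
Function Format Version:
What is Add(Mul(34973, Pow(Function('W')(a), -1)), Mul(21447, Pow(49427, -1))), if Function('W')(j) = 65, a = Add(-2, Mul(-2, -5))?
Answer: Rational(1730004526, 3212755) ≈ 538.48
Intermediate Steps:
a = 8 (a = Add(-2, 10) = 8)
Add(Mul(34973, Pow(Function('W')(a), -1)), Mul(21447, Pow(49427, -1))) = Add(Mul(34973, Pow(65, -1)), Mul(21447, Pow(49427, -1))) = Add(Mul(34973, Rational(1, 65)), Mul(21447, Rational(1, 49427))) = Add(Rational(34973, 65), Rational(21447, 49427)) = Rational(1730004526, 3212755)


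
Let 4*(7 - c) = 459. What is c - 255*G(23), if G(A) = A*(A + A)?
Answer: -1079591/4 ≈ -2.6990e+5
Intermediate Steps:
c = -431/4 (c = 7 - 1/4*459 = 7 - 459/4 = -431/4 ≈ -107.75)
G(A) = 2*A**2 (G(A) = A*(2*A) = 2*A**2)
c - 255*G(23) = -431/4 - 510*23**2 = -431/4 - 510*529 = -431/4 - 255*1058 = -431/4 - 269790 = -1079591/4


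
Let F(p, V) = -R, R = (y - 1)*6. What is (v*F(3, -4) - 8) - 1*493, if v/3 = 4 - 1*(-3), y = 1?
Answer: -501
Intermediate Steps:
v = 21 (v = 3*(4 - 1*(-3)) = 3*(4 + 3) = 3*7 = 21)
R = 0 (R = (1 - 1)*6 = 0*6 = 0)
F(p, V) = 0 (F(p, V) = -1*0 = 0)
(v*F(3, -4) - 8) - 1*493 = (21*0 - 8) - 1*493 = (0 - 8) - 493 = -8 - 493 = -501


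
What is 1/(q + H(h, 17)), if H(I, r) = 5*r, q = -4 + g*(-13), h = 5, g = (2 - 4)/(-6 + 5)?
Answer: 1/55 ≈ 0.018182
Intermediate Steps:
g = 2 (g = -2/(-1) = -2*(-1) = 2)
q = -30 (q = -4 + 2*(-13) = -4 - 26 = -30)
1/(q + H(h, 17)) = 1/(-30 + 5*17) = 1/(-30 + 85) = 1/55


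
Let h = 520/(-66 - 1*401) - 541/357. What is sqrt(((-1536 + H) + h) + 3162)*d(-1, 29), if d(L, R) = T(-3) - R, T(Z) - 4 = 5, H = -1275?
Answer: -20*sqrt(9683053190958)/166719 ≈ -373.29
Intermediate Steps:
T(Z) = 9 (T(Z) = 4 + 5 = 9)
h = -438287/166719 (h = 520/(-66 - 401) - 541*1/357 = 520/(-467) - 541/357 = 520*(-1/467) - 541/357 = -520/467 - 541/357 = -438287/166719 ≈ -2.6289)
d(L, R) = 9 - R
sqrt(((-1536 + H) + h) + 3162)*d(-1, 29) = sqrt(((-1536 - 1275) - 438287/166719) + 3162)*(9 - 1*29) = sqrt((-2811 - 438287/166719) + 3162)*(9 - 29) = sqrt(-469085396/166719 + 3162)*(-20) = sqrt(58080082/166719)*(-20) = (sqrt(9683053190958)/166719)*(-20) = -20*sqrt(9683053190958)/166719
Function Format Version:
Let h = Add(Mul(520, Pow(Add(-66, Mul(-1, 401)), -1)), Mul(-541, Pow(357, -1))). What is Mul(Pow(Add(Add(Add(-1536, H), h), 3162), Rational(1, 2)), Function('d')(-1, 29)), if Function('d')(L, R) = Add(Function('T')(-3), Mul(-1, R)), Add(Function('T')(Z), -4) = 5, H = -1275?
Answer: Mul(Rational(-20, 166719), Pow(9683053190958, Rational(1, 2))) ≈ -373.29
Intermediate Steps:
Function('T')(Z) = 9 (Function('T')(Z) = Add(4, 5) = 9)
h = Rational(-438287, 166719) (h = Add(Mul(520, Pow(Add(-66, -401), -1)), Mul(-541, Rational(1, 357))) = Add(Mul(520, Pow(-467, -1)), Rational(-541, 357)) = Add(Mul(520, Rational(-1, 467)), Rational(-541, 357)) = Add(Rational(-520, 467), Rational(-541, 357)) = Rational(-438287, 166719) ≈ -2.6289)
Function('d')(L, R) = Add(9, Mul(-1, R))
Mul(Pow(Add(Add(Add(-1536, H), h), 3162), Rational(1, 2)), Function('d')(-1, 29)) = Mul(Pow(Add(Add(Add(-1536, -1275), Rational(-438287, 166719)), 3162), Rational(1, 2)), Add(9, Mul(-1, 29))) = Mul(Pow(Add(Add(-2811, Rational(-438287, 166719)), 3162), Rational(1, 2)), Add(9, -29)) = Mul(Pow(Add(Rational(-469085396, 166719), 3162), Rational(1, 2)), -20) = Mul(Pow(Rational(58080082, 166719), Rational(1, 2)), -20) = Mul(Mul(Rational(1, 166719), Pow(9683053190958, Rational(1, 2))), -20) = Mul(Rational(-20, 166719), Pow(9683053190958, Rational(1, 2)))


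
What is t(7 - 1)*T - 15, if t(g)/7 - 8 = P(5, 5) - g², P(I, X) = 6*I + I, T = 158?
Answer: 7727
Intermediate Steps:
P(I, X) = 7*I
t(g) = 301 - 7*g² (t(g) = 56 + 7*(7*5 - g²) = 56 + 7*(35 - g²) = 56 + (245 - 7*g²) = 301 - 7*g²)
t(7 - 1)*T - 15 = (301 - 7*(7 - 1)²)*158 - 15 = (301 - 7*6²)*158 - 15 = (301 - 7*36)*158 - 15 = (301 - 252)*158 - 15 = 49*158 - 15 = 7742 - 15 = 7727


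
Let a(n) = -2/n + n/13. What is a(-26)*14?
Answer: -350/13 ≈ -26.923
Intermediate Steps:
a(n) = -2/n + n/13 (a(n) = -2/n + n*(1/13) = -2/n + n/13)
a(-26)*14 = (-2/(-26) + (1/13)*(-26))*14 = (-2*(-1/26) - 2)*14 = (1/13 - 2)*14 = -25/13*14 = -350/13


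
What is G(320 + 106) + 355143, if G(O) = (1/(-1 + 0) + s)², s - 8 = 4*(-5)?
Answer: 355312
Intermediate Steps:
s = -12 (s = 8 + 4*(-5) = 8 - 20 = -12)
G(O) = 169 (G(O) = (1/(-1 + 0) - 12)² = (1/(-1) - 12)² = (-1 - 12)² = (-13)² = 169)
G(320 + 106) + 355143 = 169 + 355143 = 355312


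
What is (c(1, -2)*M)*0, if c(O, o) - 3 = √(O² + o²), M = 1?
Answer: 0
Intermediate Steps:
c(O, o) = 3 + √(O² + o²)
(c(1, -2)*M)*0 = ((3 + √(1² + (-2)²))*1)*0 = ((3 + √(1 + 4))*1)*0 = ((3 + √5)*1)*0 = (3 + √5)*0 = 0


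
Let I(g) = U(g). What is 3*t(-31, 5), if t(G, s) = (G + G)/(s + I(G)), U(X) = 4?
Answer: -62/3 ≈ -20.667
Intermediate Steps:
I(g) = 4
t(G, s) = 2*G/(4 + s) (t(G, s) = (G + G)/(s + 4) = (2*G)/(4 + s) = 2*G/(4 + s))
3*t(-31, 5) = 3*(2*(-31)/(4 + 5)) = 3*(2*(-31)/9) = 3*(2*(-31)*(1/9)) = 3*(-62/9) = -62/3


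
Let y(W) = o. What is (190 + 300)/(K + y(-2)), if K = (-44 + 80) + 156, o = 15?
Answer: 490/207 ≈ 2.3671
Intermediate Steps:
y(W) = 15
K = 192 (K = 36 + 156 = 192)
(190 + 300)/(K + y(-2)) = (190 + 300)/(192 + 15) = 490/207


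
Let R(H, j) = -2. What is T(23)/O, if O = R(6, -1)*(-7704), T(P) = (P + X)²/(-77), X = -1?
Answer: -11/26964 ≈ -0.00040795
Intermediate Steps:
T(P) = -(-1 + P)²/77 (T(P) = (P - 1)²/(-77) = (-1 + P)²*(-1/77) = -(-1 + P)²/77)
O = 15408 (O = -2*(-7704) = 15408)
T(23)/O = -(-1 + 23)²/77/15408 = -1/77*22²*(1/15408) = -1/77*484*(1/15408) = -44/7*1/15408 = -11/26964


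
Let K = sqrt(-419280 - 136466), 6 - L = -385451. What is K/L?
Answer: I*sqrt(555746)/385457 ≈ 0.001934*I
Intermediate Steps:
L = 385457 (L = 6 - 1*(-385451) = 6 + 385451 = 385457)
K = I*sqrt(555746) (K = sqrt(-555746) = I*sqrt(555746) ≈ 745.48*I)
K/L = (I*sqrt(555746))/385457 = (I*sqrt(555746))*(1/385457) = I*sqrt(555746)/385457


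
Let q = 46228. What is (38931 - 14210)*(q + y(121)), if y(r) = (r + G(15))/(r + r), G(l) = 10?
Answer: 276561416347/242 ≈ 1.1428e+9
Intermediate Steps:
y(r) = (10 + r)/(2*r) (y(r) = (r + 10)/(r + r) = (10 + r)/((2*r)) = (10 + r)*(1/(2*r)) = (10 + r)/(2*r))
(38931 - 14210)*(q + y(121)) = (38931 - 14210)*(46228 + (1/2)*(10 + 121)/121) = 24721*(46228 + (1/2)*(1/121)*131) = 24721*(46228 + 131/242) = 24721*(11187307/242) = 276561416347/242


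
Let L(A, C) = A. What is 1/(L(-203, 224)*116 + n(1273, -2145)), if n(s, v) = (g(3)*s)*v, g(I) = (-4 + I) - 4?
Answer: 1/13629377 ≈ 7.3371e-8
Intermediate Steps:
g(I) = -8 + I
n(s, v) = -5*s*v (n(s, v) = ((-8 + 3)*s)*v = (-5*s)*v = -5*s*v)
1/(L(-203, 224)*116 + n(1273, -2145)) = 1/(-203*116 - 5*1273*(-2145)) = 1/(-23548 + 13652925) = 1/13629377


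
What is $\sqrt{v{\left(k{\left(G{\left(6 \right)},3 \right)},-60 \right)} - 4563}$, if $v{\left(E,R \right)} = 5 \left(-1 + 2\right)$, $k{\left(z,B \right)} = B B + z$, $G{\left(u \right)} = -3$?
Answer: $i \sqrt{4558} \approx 67.513 i$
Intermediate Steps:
$k{\left(z,B \right)} = z + B^{2}$ ($k{\left(z,B \right)} = B^{2} + z = z + B^{2}$)
$v{\left(E,R \right)} = 5$ ($v{\left(E,R \right)} = 5 \cdot 1 = 5$)
$\sqrt{v{\left(k{\left(G{\left(6 \right)},3 \right)},-60 \right)} - 4563} = \sqrt{5 - 4563} = \sqrt{-4558} = i \sqrt{4558}$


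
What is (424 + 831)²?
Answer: 1575025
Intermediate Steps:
(424 + 831)² = 1255² = 1575025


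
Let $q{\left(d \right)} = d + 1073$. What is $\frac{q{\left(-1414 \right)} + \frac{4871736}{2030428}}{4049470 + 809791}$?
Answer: $- \frac{171876053}{2466594898427} \approx -6.9682 \cdot 10^{-5}$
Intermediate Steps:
$q{\left(d \right)} = 1073 + d$
$\frac{q{\left(-1414 \right)} + \frac{4871736}{2030428}}{4049470 + 809791} = \frac{\left(1073 - 1414\right) + \frac{4871736}{2030428}}{4049470 + 809791} = \frac{-341 + 4871736 \cdot \frac{1}{2030428}}{4859261} = \left(-341 + \frac{1217934}{507607}\right) \frac{1}{4859261} = \left(- \frac{171876053}{507607}\right) \frac{1}{4859261} = - \frac{171876053}{2466594898427}$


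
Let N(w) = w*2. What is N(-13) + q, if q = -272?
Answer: -298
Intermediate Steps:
N(w) = 2*w
N(-13) + q = 2*(-13) - 272 = -26 - 272 = -298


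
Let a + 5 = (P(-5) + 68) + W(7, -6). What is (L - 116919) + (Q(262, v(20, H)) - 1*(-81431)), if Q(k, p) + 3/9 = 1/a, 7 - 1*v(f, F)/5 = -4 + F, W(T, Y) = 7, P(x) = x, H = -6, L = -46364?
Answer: -15961202/195 ≈ -81852.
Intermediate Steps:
a = 65 (a = -5 + ((-5 + 68) + 7) = -5 + (63 + 7) = -5 + 70 = 65)
v(f, F) = 55 - 5*F (v(f, F) = 35 - 5*(-4 + F) = 35 + (20 - 5*F) = 55 - 5*F)
Q(k, p) = -62/195 (Q(k, p) = -⅓ + 1/65 = -62/195)
(L - 116919) + (Q(262, v(20, H)) - 1*(-81431)) = (-46364 - 116919) + (-62/195 - 1*(-81431)) = -163283 + (-62/195 + 81431) = -163283 + 15878983/195 = -15961202/195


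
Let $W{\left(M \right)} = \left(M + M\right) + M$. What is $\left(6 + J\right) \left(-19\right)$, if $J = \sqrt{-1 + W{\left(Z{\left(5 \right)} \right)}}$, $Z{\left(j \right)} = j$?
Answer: $-114 - 19 \sqrt{14} \approx -185.09$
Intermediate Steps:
$W{\left(M \right)} = 3 M$ ($W{\left(M \right)} = 2 M + M = 3 M$)
$J = \sqrt{14}$ ($J = \sqrt{-1 + 3 \cdot 5} = \sqrt{-1 + 15} = \sqrt{14} \approx 3.7417$)
$\left(6 + J\right) \left(-19\right) = \left(6 + \sqrt{14}\right) \left(-19\right) = -114 - 19 \sqrt{14}$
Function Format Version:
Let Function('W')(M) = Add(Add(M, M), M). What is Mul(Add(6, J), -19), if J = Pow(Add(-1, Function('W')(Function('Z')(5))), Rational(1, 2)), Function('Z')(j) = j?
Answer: Add(-114, Mul(-19, Pow(14, Rational(1, 2)))) ≈ -185.09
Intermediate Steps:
Function('W')(M) = Mul(3, M) (Function('W')(M) = Add(Mul(2, M), M) = Mul(3, M))
J = Pow(14, Rational(1, 2)) (J = Pow(Add(-1, Mul(3, 5)), Rational(1, 2)) = Pow(Add(-1, 15), Rational(1, 2)) = Pow(14, Rational(1, 2)) ≈ 3.7417)
Mul(Add(6, J), -19) = Mul(Add(6, Pow(14, Rational(1, 2))), -19) = Add(-114, Mul(-19, Pow(14, Rational(1, 2))))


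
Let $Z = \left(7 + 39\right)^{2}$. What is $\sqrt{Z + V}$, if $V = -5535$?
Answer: $i \sqrt{3419} \approx 58.472 i$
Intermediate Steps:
$Z = 2116$ ($Z = 46^{2} = 2116$)
$\sqrt{Z + V} = \sqrt{2116 - 5535} = \sqrt{-3419} = i \sqrt{3419}$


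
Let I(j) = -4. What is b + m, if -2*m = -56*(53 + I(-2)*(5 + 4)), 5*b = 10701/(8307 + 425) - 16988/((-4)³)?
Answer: 18488529/34928 ≈ 529.33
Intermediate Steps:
b = 1862801/34928 (b = (10701/(8307 + 425) - 16988/((-4)³))/5 = (10701/8732 - 16988/(-64))/5 = (10701*(1/8732) - 16988*(-1/64))/5 = (10701/8732 + 4247/16)/5 = (⅕)*(9314005/34928) = 1862801/34928 ≈ 53.333)
m = 476 (m = -(-28)*(53 - 4*(5 + 4)) = -(-28)*(53 - 4*9) = -(-28)*(53 - 36) = -(-28)*17 = -½*(-952) = 476)
b + m = 1862801/34928 + 476 = 18488529/34928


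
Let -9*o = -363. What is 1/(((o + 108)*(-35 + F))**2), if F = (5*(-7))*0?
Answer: 9/242580625 ≈ 3.7101e-8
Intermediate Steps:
o = 121/3 (o = -1/9*(-363) = 121/3 ≈ 40.333)
F = 0 (F = -35*0 = 0)
1/(((o + 108)*(-35 + F))**2) = 1/(((121/3 + 108)*(-35 + 0))**2) = 1/(((445/3)*(-35))**2) = 1/((-15575/3)**2) = 1/(242580625/9) = 9/242580625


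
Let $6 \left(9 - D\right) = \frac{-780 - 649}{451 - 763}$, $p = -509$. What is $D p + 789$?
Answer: $- \frac{6371263}{1872} \approx -3403.5$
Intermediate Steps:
$D = \frac{15419}{1872}$ ($D = 9 - \frac{\left(-780 - 649\right) \frac{1}{451 - 763}}{6} = 9 - \frac{\left(-1429\right) \frac{1}{-312}}{6} = 9 - \frac{\left(-1429\right) \left(- \frac{1}{312}\right)}{6} = 9 - \frac{1429}{1872} = \frac{15419}{1872} \approx 8.2366$)
$D p + 789 = \frac{15419}{1872} \left(-509\right) + 789 = - \frac{7848271}{1872} + 789 = - \frac{6371263}{1872}$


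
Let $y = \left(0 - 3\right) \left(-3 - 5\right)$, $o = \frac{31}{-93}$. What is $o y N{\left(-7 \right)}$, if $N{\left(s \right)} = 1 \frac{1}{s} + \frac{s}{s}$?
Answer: $- \frac{48}{7} \approx -6.8571$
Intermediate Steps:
$N{\left(s \right)} = 1 + \frac{1}{s}$ ($N{\left(s \right)} = \frac{1}{s} + 1 = 1 + \frac{1}{s}$)
$o = - \frac{1}{3}$ ($o = 31 \left(- \frac{1}{93}\right) = - \frac{1}{3} \approx -0.33333$)
$y = 24$ ($y = \left(-3\right) \left(-8\right) = 24$)
$o y N{\left(-7 \right)} = \left(- \frac{1}{3}\right) 24 \frac{1 - 7}{-7} = - 8 \left(\left(- \frac{1}{7}\right) \left(-6\right)\right) = \left(-8\right) \frac{6}{7} = - \frac{48}{7}$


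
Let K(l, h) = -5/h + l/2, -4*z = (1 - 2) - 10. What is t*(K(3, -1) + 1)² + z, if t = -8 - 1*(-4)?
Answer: -889/4 ≈ -222.25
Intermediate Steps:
z = 11/4 (z = -((1 - 2) - 10)/4 = -(-1 - 10)/4 = -¼*(-11) = 11/4 ≈ 2.7500)
t = -4 (t = -8 + 4 = -4)
K(l, h) = l/2 - 5/h (K(l, h) = -5/h + l*(½) = -5/h + l/2 = l/2 - 5/h)
t*(K(3, -1) + 1)² + z = -4*(((½)*3 - 5/(-1)) + 1)² + 11/4 = -4*((3/2 - 5*(-1)) + 1)² + 11/4 = -4*((3/2 + 5) + 1)² + 11/4 = -4*(13/2 + 1)² + 11/4 = -4*(15/2)² + 11/4 = -4*225/4 + 11/4 = -225 + 11/4 = -889/4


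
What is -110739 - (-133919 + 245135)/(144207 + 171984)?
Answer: -11671595455/105397 ≈ -1.1074e+5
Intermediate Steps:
-110739 - (-133919 + 245135)/(144207 + 171984) = -110739 - 111216/316191 = -110739 - 1*37072/105397 = -110739 - 37072/105397 = -11671595455/105397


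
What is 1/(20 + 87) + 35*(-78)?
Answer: -292109/107 ≈ -2730.0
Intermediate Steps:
1/(20 + 87) + 35*(-78) = 1/107 - 2730 = -292109/107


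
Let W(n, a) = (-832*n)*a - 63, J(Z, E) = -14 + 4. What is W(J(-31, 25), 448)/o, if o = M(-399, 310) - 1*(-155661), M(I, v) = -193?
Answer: 3727297/155468 ≈ 23.975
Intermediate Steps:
J(Z, E) = -10
W(n, a) = -63 - 832*a*n (W(n, a) = -832*a*n - 63 = -63 - 832*a*n)
o = 155468 (o = -193 - 1*(-155661) = -193 + 155661 = 155468)
W(J(-31, 25), 448)/o = (-63 - 832*448*(-10))/155468 = (-63 + 3727360)*(1/155468) = 3727297*(1/155468) = 3727297/155468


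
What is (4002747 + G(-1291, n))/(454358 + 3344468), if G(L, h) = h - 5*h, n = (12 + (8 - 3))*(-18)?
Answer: 4003971/3798826 ≈ 1.0540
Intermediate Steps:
n = -306 (n = (12 + 5)*(-18) = 17*(-18) = -306)
G(L, h) = -4*h
(4002747 + G(-1291, n))/(454358 + 3344468) = (4002747 - 4*(-306))/(454358 + 3344468) = (4002747 + 1224)/3798826 = 4003971*(1/3798826) = 4003971/3798826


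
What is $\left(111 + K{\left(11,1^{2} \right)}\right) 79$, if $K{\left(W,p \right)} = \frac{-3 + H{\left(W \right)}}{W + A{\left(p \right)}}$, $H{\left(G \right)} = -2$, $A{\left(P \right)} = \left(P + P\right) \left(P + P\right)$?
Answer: $\frac{26228}{3} \approx 8742.7$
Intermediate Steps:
$A{\left(P \right)} = 4 P^{2}$ ($A{\left(P \right)} = 2 P 2 P = 4 P^{2}$)
$K{\left(W,p \right)} = - \frac{5}{W + 4 p^{2}}$ ($K{\left(W,p \right)} = \frac{-3 - 2}{W + 4 p^{2}} = - \frac{5}{W + 4 p^{2}}$)
$\left(111 + K{\left(11,1^{2} \right)}\right) 79 = \left(111 - \frac{5}{11 + 4 \left(1^{2}\right)^{2}}\right) 79 = \left(111 - \frac{5}{11 + 4 \cdot 1^{2}}\right) 79 = \left(111 - \frac{5}{11 + 4 \cdot 1}\right) 79 = \left(111 - \frac{5}{11 + 4}\right) 79 = \left(111 - \frac{5}{15}\right) 79 = \left(111 - \frac{1}{3}\right) 79 = \frac{332}{3} \cdot 79 = \frac{26228}{3}$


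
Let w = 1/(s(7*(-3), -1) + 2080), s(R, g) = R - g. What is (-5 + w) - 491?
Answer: -1021759/2060 ≈ -496.00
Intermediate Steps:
w = 1/2060 (w = 1/((7*(-3) - 1*(-1)) + 2080) = 1/((-21 + 1) + 2080) = 1/(-20 + 2080) = 1/2060 ≈ 0.00048544)
(-5 + w) - 491 = (-5 + 1/2060) - 491 = -10299/2060 - 491 = -1021759/2060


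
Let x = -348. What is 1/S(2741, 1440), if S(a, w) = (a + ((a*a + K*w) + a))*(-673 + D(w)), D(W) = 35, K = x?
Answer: -1/4477128634 ≈ -2.2336e-10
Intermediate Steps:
K = -348
S(a, w) = -1276*a - 638*a² + 222024*w (S(a, w) = (a + ((a*a - 348*w) + a))*(-673 + 35) = (a + ((a² - 348*w) + a))*(-638) = (a + (a + a² - 348*w))*(-638) = (a² - 348*w + 2*a)*(-638) = -1276*a - 638*a² + 222024*w)
1/S(2741, 1440) = 1/(-1276*2741 - 638*2741² + 222024*1440) = 1/(-3497516 - 638*7513081 + 319714560) = 1/(-3497516 - 4793345678 + 319714560) = 1/(-4477128634) = -1/4477128634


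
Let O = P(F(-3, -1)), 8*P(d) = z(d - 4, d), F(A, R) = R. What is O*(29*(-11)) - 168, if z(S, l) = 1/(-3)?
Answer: -3713/24 ≈ -154.71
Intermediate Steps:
z(S, l) = -1/3
P(d) = -1/24 (P(d) = (1/8)*(-1/3) = -1/24)
O = -1/24 ≈ -0.041667
O*(29*(-11)) - 168 = -29*(-11)/24 - 168 = -1/24*(-319) - 168 = 319/24 - 168 = -3713/24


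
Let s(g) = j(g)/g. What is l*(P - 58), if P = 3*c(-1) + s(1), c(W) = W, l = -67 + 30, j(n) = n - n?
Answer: 2257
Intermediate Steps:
j(n) = 0
l = -37
s(g) = 0 (s(g) = 0/g = 0)
P = -3 (P = 3*(-1) + 0 = -3 + 0 = -3)
l*(P - 58) = -37*(-3 - 58) = -37*(-61) = 2257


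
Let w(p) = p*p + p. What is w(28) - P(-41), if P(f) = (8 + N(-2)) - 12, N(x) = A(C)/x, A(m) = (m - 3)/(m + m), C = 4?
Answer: 13057/16 ≈ 816.06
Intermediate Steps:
A(m) = (-3 + m)/(2*m) (A(m) = (-3 + m)/((2*m)) = (-3 + m)*(1/(2*m)) = (-3 + m)/(2*m))
N(x) = 1/(8*x) (N(x) = ((1/2)*(-3 + 4)/4)/x = ((1/2)*(1/4)*1)/x = 1/(8*x))
w(p) = p + p**2 (w(p) = p**2 + p = p + p**2)
P(f) = -65/16 (P(f) = (8 + (1/8)/(-2)) - 12 = (8 + (1/8)*(-1/2)) - 12 = (8 - 1/16) - 12 = 127/16 - 12 = -65/16)
w(28) - P(-41) = 28*(1 + 28) - 1*(-65/16) = 28*29 + 65/16 = 812 + 65/16 = 13057/16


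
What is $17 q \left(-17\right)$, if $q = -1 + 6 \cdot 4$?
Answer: $-6647$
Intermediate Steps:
$q = 23$ ($q = -1 + 24 = 23$)
$17 q \left(-17\right) = 17 \cdot 23 \left(-17\right) = 391 \left(-17\right) = -6647$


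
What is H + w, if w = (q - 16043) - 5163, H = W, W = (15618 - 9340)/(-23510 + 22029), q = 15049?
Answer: -9124795/1481 ≈ -6161.2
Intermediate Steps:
W = -6278/1481 (W = 6278/(-1481) = 6278*(-1/1481) = -6278/1481 ≈ -4.2390)
H = -6278/1481 ≈ -4.2390
w = -6157 (w = (15049 - 16043) - 5163 = -994 - 5163 = -6157)
H + w = -6278/1481 - 6157 = -9124795/1481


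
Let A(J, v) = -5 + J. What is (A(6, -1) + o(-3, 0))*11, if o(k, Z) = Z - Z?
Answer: 11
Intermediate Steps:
o(k, Z) = 0
(A(6, -1) + o(-3, 0))*11 = ((-5 + 6) + 0)*11 = (1 + 0)*11 = 1*11 = 11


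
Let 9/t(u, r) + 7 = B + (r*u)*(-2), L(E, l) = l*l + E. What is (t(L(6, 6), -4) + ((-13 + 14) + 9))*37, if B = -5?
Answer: 13357/36 ≈ 371.03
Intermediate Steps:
L(E, l) = E + l² (L(E, l) = l² + E = E + l²)
t(u, r) = 9/(-12 - 2*r*u) (t(u, r) = 9/(-7 + (-5 + (r*u)*(-2))) = 9/(-7 + (-5 - 2*r*u)) = 9/(-12 - 2*r*u))
(t(L(6, 6), -4) + ((-13 + 14) + 9))*37 = (-9/(12 + 2*(-4)*(6 + 6²)) + ((-13 + 14) + 9))*37 = (-9/(12 + 2*(-4)*(6 + 36)) + (1 + 9))*37 = (-9/(12 + 2*(-4)*42) + 10)*37 = (-9/(12 - 336) + 10)*37 = (-9/(-324) + 10)*37 = (-9*(-1/324) + 10)*37 = (1/36 + 10)*37 = (361/36)*37 = 13357/36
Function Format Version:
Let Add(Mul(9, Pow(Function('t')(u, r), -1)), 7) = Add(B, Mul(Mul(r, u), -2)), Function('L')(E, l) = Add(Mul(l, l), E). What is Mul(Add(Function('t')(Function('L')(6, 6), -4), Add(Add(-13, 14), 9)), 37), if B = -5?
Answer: Rational(13357, 36) ≈ 371.03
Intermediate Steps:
Function('L')(E, l) = Add(E, Pow(l, 2)) (Function('L')(E, l) = Add(Pow(l, 2), E) = Add(E, Pow(l, 2)))
Function('t')(u, r) = Mul(9, Pow(Add(-12, Mul(-2, r, u)), -1)) (Function('t')(u, r) = Mul(9, Pow(Add(-7, Add(-5, Mul(Mul(r, u), -2))), -1)) = Mul(9, Pow(Add(-7, Add(-5, Mul(-2, r, u))), -1)) = Mul(9, Pow(Add(-12, Mul(-2, r, u)), -1)))
Mul(Add(Function('t')(Function('L')(6, 6), -4), Add(Add(-13, 14), 9)), 37) = Mul(Add(Mul(-9, Pow(Add(12, Mul(2, -4, Add(6, Pow(6, 2)))), -1)), Add(Add(-13, 14), 9)), 37) = Mul(Add(Mul(-9, Pow(Add(12, Mul(2, -4, Add(6, 36))), -1)), Add(1, 9)), 37) = Mul(Add(Mul(-9, Pow(Add(12, Mul(2, -4, 42)), -1)), 10), 37) = Mul(Add(Mul(-9, Pow(Add(12, -336), -1)), 10), 37) = Mul(Add(Mul(-9, Pow(-324, -1)), 10), 37) = Mul(Add(Mul(-9, Rational(-1, 324)), 10), 37) = Mul(Add(Rational(1, 36), 10), 37) = Mul(Rational(361, 36), 37) = Rational(13357, 36)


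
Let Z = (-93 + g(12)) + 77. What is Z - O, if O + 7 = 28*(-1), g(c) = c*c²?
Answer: 1747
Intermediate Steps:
g(c) = c³
Z = 1712 (Z = (-93 + 12³) + 77 = (-93 + 1728) + 77 = 1635 + 77 = 1712)
O = -35 (O = -7 + 28*(-1) = -7 - 28 = -35)
Z - O = 1712 - 1*(-35) = 1712 + 35 = 1747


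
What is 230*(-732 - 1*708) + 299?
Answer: -330901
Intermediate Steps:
230*(-732 - 1*708) + 299 = 230*(-732 - 708) + 299 = 230*(-1440) + 299 = -331200 + 299 = -330901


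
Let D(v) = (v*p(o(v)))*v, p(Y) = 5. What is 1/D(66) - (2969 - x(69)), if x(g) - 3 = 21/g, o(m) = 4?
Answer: -1485635557/500940 ≈ -2965.7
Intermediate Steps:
x(g) = 3 + 21/g
D(v) = 5*v² (D(v) = (v*5)*v = (5*v)*v = 5*v²)
1/D(66) - (2969 - x(69)) = 1/(5*66²) - (2969 - (3 + 21/69)) = 1/(5*4356) - (2969 - (3 + 21*(1/69))) = 1/21780 - (2969 - (3 + 7/23)) = 1/21780 - (2969 - 1*76/23) = 1/21780 - (2969 - 76/23) = 1/21780 - 1*68211/23 = 1/21780 - 68211/23 = -1485635557/500940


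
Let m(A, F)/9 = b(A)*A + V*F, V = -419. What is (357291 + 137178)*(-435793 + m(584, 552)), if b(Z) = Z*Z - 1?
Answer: 885132983078955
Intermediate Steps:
b(Z) = -1 + Z**2 (b(Z) = Z**2 - 1 = -1 + Z**2)
m(A, F) = -3771*F + 9*A*(-1 + A**2) (m(A, F) = 9*((-1 + A**2)*A - 419*F) = 9*(A*(-1 + A**2) - 419*F) = 9*(-419*F + A*(-1 + A**2)) = -3771*F + 9*A*(-1 + A**2))
(357291 + 137178)*(-435793 + m(584, 552)) = (357291 + 137178)*(-435793 + (-3771*552 - 9*584 + 9*584**3)) = 494469*(-435793 + (-2081592 - 5256 + 9*199176704)) = 494469*(-435793 + (-2081592 - 5256 + 1792590336)) = 494469*(-435793 + 1790503488) = 494469*1790067695 = 885132983078955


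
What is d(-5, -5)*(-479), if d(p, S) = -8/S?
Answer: -3832/5 ≈ -766.40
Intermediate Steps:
d(-5, -5)*(-479) = -8/(-5)*(-479) = -8*(-⅕)*(-479) = (8/5)*(-479) = -3832/5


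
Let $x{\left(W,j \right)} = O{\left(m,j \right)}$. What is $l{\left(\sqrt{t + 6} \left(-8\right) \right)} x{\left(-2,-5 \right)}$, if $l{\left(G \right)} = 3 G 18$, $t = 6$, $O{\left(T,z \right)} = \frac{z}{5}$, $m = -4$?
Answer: $864 \sqrt{3} \approx 1496.5$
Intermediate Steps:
$O{\left(T,z \right)} = \frac{z}{5}$ ($O{\left(T,z \right)} = z \frac{1}{5} = \frac{z}{5}$)
$x{\left(W,j \right)} = \frac{j}{5}$
$l{\left(G \right)} = 54 G$
$l{\left(\sqrt{t + 6} \left(-8\right) \right)} x{\left(-2,-5 \right)} = 54 \sqrt{6 + 6} \left(-8\right) \frac{1}{5} \left(-5\right) = 54 \sqrt{12} \left(-8\right) \left(-1\right) = 54 \cdot 2 \sqrt{3} \left(-8\right) \left(-1\right) = 54 \left(- 16 \sqrt{3}\right) \left(-1\right) = - 864 \sqrt{3} \left(-1\right) = 864 \sqrt{3}$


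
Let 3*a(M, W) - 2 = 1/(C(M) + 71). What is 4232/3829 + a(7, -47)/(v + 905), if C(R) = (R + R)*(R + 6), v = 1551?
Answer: 2630276477/2379218072 ≈ 1.1055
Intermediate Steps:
C(R) = 2*R*(6 + R) (C(R) = (2*R)*(6 + R) = 2*R*(6 + R))
a(M, W) = 2/3 + 1/(3*(71 + 2*M*(6 + M))) (a(M, W) = 2/3 + 1/(3*(2*M*(6 + M) + 71)) = 2/3 + 1/(3*(71 + 2*M*(6 + M))))
4232/3829 + a(7, -47)/(v + 905) = 4232/3829 + ((143 + 4*7*(6 + 7))/(3*(71 + 2*7*(6 + 7))))/(1551 + 905) = 4232*(1/3829) + ((143 + 4*7*13)/(3*(71 + 2*7*13)))/2456 = 4232/3829 + ((143 + 364)/(3*(71 + 182)))*(1/2456) = 4232/3829 + ((1/3)*507/253)*(1/2456) = 4232/3829 + ((1/3)*(1/253)*507)*(1/2456) = 4232/3829 + (169/253)*(1/2456) = 4232/3829 + 169/621368 = 2630276477/2379218072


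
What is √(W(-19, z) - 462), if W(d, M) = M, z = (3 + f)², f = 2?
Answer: I*√437 ≈ 20.905*I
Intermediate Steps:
z = 25 (z = (3 + 2)² = 5² = 25)
√(W(-19, z) - 462) = √(25 - 462) = √(-437) = I*√437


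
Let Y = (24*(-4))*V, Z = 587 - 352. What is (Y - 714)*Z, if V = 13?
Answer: -461070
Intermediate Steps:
Z = 235
Y = -1248 (Y = (24*(-4))*13 = -96*13 = -1248)
(Y - 714)*Z = (-1248 - 714)*235 = -1962*235 = -461070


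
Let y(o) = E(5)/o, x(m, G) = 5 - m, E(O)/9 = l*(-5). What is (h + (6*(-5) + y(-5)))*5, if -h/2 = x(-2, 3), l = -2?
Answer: -310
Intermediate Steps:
E(O) = 90 (E(O) = 9*(-2*(-5)) = 9*10 = 90)
h = -14 (h = -2*(5 - 1*(-2)) = -2*(5 + 2) = -2*7 = -14)
y(o) = 90/o
(h + (6*(-5) + y(-5)))*5 = (-14 + (6*(-5) + 90/(-5)))*5 = (-14 + (-30 + 90*(-⅕)))*5 = (-14 + (-30 - 18))*5 = (-14 - 48)*5 = -62*5 = -310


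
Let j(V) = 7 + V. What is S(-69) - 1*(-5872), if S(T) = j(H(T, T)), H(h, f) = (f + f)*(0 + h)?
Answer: 15401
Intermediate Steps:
H(h, f) = 2*f*h (H(h, f) = (2*f)*h = 2*f*h)
S(T) = 7 + 2*T² (S(T) = 7 + 2*T*T = 7 + 2*T²)
S(-69) - 1*(-5872) = (7 + 2*(-69)²) - 1*(-5872) = (7 + 2*4761) + 5872 = (7 + 9522) + 5872 = 9529 + 5872 = 15401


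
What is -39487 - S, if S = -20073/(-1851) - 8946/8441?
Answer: -205703085288/5208097 ≈ -39497.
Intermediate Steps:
S = 50959049/5208097 (S = -20073*(-1/1851) - 8946*1/8441 = 6691/617 - 8946/8441 = 50959049/5208097 ≈ 9.7846)
-39487 - S = -39487 - 1*50959049/5208097 = -39487 - 50959049/5208097 = -205703085288/5208097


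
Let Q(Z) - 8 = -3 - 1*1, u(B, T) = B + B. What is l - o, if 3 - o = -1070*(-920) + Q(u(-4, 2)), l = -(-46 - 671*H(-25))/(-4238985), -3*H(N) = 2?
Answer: 12518583220159/12716955 ≈ 9.8440e+5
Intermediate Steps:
H(N) = -⅔ (H(N) = -⅓*2 = -⅔)
u(B, T) = 2*B
Q(Z) = 4 (Q(Z) = 8 + (-3 - 1*1) = 8 + (-3 - 1) = 8 - 4 = 4)
l = 1204/12716955 (l = -(-46 - 671*(-⅔))/(-4238985) = -(-46 + 1342/3)*(-1)/4238985 = -1204*(-1)/(3*4238985) = -1*(-1204/12716955) = 1204/12716955 ≈ 9.4677e-5)
o = -984401 (o = 3 - (-1070*(-920) + 4) = 3 - (984400 + 4) = 3 - 1*984404 = 3 - 984404 = -984401)
l - o = 1204/12716955 - 1*(-984401) = 1204/12716955 + 984401 = 12518583220159/12716955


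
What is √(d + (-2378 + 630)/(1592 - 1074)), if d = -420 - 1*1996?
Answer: I*√162294062/259 ≈ 49.187*I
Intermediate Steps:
d = -2416 (d = -420 - 1996 = -2416)
√(d + (-2378 + 630)/(1592 - 1074)) = √(-2416 + (-2378 + 630)/(1592 - 1074)) = √(-2416 - 1748/518) = √(-2416 - 1748*1/518) = √(-2416 - 874/259) = √(-626618/259) = I*√162294062/259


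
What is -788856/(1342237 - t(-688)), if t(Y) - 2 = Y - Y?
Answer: -788856/1342235 ≈ -0.58772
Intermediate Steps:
t(Y) = 2 (t(Y) = 2 + (Y - Y) = 2 + 0 = 2)
-788856/(1342237 - t(-688)) = -788856/(1342237 - 1*2) = -788856/(1342237 - 2) = -788856/1342235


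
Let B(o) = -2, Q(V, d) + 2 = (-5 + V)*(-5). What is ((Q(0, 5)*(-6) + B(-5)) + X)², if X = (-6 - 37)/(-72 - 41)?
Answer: 248913729/12769 ≈ 19494.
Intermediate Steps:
Q(V, d) = 23 - 5*V (Q(V, d) = -2 + (-5 + V)*(-5) = -2 + (25 - 5*V) = 23 - 5*V)
X = 43/113 (X = -43/(-113) = -43*(-1/113) = 43/113 ≈ 0.38053)
((Q(0, 5)*(-6) + B(-5)) + X)² = (((23 - 5*0)*(-6) - 2) + 43/113)² = (((23 + 0)*(-6) - 2) + 43/113)² = ((23*(-6) - 2) + 43/113)² = ((-138 - 2) + 43/113)² = (-140 + 43/113)² = (-15777/113)² = 248913729/12769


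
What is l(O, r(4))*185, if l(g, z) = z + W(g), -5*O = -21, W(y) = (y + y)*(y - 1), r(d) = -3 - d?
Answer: 18389/5 ≈ 3677.8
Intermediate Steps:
W(y) = 2*y*(-1 + y) (W(y) = (2*y)*(-1 + y) = 2*y*(-1 + y))
O = 21/5 (O = -⅕*(-21) = 21/5 ≈ 4.2000)
l(g, z) = z + 2*g*(-1 + g)
l(O, r(4))*185 = ((-3 - 1*4) + 2*(21/5)*(-1 + 21/5))*185 = ((-3 - 4) + 2*(21/5)*(16/5))*185 = (-7 + 672/25)*185 = (497/25)*185 = 18389/5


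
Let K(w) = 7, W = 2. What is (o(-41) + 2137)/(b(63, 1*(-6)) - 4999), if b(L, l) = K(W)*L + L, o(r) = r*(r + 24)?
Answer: -2834/4495 ≈ -0.63048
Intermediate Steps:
o(r) = r*(24 + r)
b(L, l) = 8*L (b(L, l) = 7*L + L = 8*L)
(o(-41) + 2137)/(b(63, 1*(-6)) - 4999) = (-41*(24 - 41) + 2137)/(8*63 - 4999) = (-41*(-17) + 2137)/(504 - 4999) = (697 + 2137)/(-4495) = 2834*(-1/4495) = -2834/4495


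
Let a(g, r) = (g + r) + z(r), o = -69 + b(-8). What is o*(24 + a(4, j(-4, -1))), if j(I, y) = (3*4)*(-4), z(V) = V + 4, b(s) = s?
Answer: 4928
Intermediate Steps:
z(V) = 4 + V
o = -77 (o = -69 - 8 = -77)
j(I, y) = -48 (j(I, y) = 12*(-4) = -48)
a(g, r) = 4 + g + 2*r (a(g, r) = (g + r) + (4 + r) = 4 + g + 2*r)
o*(24 + a(4, j(-4, -1))) = -77*(24 + (4 + 4 + 2*(-48))) = -77*(24 + (4 + 4 - 96)) = -77*(24 - 88) = -77*(-64) = 4928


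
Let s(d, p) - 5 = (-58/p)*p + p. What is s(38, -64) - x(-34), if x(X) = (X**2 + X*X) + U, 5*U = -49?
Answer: -12096/5 ≈ -2419.2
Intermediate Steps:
U = -49/5 (U = (1/5)*(-49) = -49/5 ≈ -9.8000)
s(d, p) = -53 + p (s(d, p) = 5 + ((-58/p)*p + p) = 5 + (-58 + p) = -53 + p)
x(X) = -49/5 + 2*X**2 (x(X) = (X**2 + X*X) - 49/5 = (X**2 + X**2) - 49/5 = 2*X**2 - 49/5 = -49/5 + 2*X**2)
s(38, -64) - x(-34) = (-53 - 64) - (-49/5 + 2*(-34)**2) = -117 - (-49/5 + 2*1156) = -117 - (-49/5 + 2312) = -117 - 1*11511/5 = -117 - 11511/5 = -12096/5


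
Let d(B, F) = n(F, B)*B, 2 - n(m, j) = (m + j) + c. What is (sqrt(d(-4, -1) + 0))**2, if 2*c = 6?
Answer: -16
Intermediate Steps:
c = 3 (c = (1/2)*6 = 3)
n(m, j) = -1 - j - m (n(m, j) = 2 - ((m + j) + 3) = 2 - ((j + m) + 3) = 2 - (3 + j + m) = 2 + (-3 - j - m) = -1 - j - m)
d(B, F) = B*(-1 - B - F) (d(B, F) = (-1 - B - F)*B = B*(-1 - B - F))
(sqrt(d(-4, -1) + 0))**2 = (sqrt(-1*(-4)*(1 - 4 - 1) + 0))**2 = (sqrt(-1*(-4)*(-4) + 0))**2 = (sqrt(-16 + 0))**2 = (sqrt(-16))**2 = (4*I)**2 = -16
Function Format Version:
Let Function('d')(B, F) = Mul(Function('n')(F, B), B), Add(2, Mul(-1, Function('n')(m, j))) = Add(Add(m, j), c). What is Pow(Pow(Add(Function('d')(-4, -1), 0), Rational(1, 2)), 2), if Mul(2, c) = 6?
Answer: -16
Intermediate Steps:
c = 3 (c = Mul(Rational(1, 2), 6) = 3)
Function('n')(m, j) = Add(-1, Mul(-1, j), Mul(-1, m)) (Function('n')(m, j) = Add(2, Mul(-1, Add(Add(m, j), 3))) = Add(2, Mul(-1, Add(Add(j, m), 3))) = Add(2, Mul(-1, Add(3, j, m))) = Add(2, Add(-3, Mul(-1, j), Mul(-1, m))) = Add(-1, Mul(-1, j), Mul(-1, m)))
Function('d')(B, F) = Mul(B, Add(-1, Mul(-1, B), Mul(-1, F))) (Function('d')(B, F) = Mul(Add(-1, Mul(-1, B), Mul(-1, F)), B) = Mul(B, Add(-1, Mul(-1, B), Mul(-1, F))))
Pow(Pow(Add(Function('d')(-4, -1), 0), Rational(1, 2)), 2) = Pow(Pow(Add(Mul(-1, -4, Add(1, -4, -1)), 0), Rational(1, 2)), 2) = Pow(Pow(Add(Mul(-1, -4, -4), 0), Rational(1, 2)), 2) = Pow(Pow(Add(-16, 0), Rational(1, 2)), 2) = Pow(Pow(-16, Rational(1, 2)), 2) = Pow(Mul(4, I), 2) = -16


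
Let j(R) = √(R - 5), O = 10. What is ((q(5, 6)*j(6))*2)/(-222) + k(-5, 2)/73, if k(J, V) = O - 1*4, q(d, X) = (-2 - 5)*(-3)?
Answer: -289/2701 ≈ -0.10700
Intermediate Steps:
q(d, X) = 21 (q(d, X) = -7*(-3) = 21)
j(R) = √(-5 + R)
k(J, V) = 6 (k(J, V) = 10 - 1*4 = 10 - 4 = 6)
((q(5, 6)*j(6))*2)/(-222) + k(-5, 2)/73 = ((21*√(-5 + 6))*2)/(-222) + 6/73 = ((21*√1)*2)*(-1/222) + 6*(1/73) = ((21*1)*2)*(-1/222) + 6/73 = (21*2)*(-1/222) + 6/73 = 42*(-1/222) + 6/73 = -7/37 + 6/73 = -289/2701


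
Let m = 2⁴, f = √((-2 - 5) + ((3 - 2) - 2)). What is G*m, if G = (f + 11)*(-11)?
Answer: -1936 - 352*I*√2 ≈ -1936.0 - 497.8*I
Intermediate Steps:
f = 2*I*√2 (f = √(-7 + (1 - 2)) = √(-7 - 1) = √(-8) = 2*I*√2 ≈ 2.8284*I)
m = 16
G = -121 - 22*I*√2 (G = (2*I*√2 + 11)*(-11) = (11 + 2*I*√2)*(-11) = -121 - 22*I*√2 ≈ -121.0 - 31.113*I)
G*m = (-121 - 22*I*√2)*16 = -1936 - 352*I*√2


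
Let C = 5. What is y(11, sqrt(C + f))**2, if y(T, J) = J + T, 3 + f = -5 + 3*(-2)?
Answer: 112 + 66*I ≈ 112.0 + 66.0*I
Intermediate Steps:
f = -14 (f = -3 + (-5 + 3*(-2)) = -3 + (-5 - 6) = -3 - 11 = -14)
y(11, sqrt(C + f))**2 = (sqrt(5 - 14) + 11)**2 = (sqrt(-9) + 11)**2 = (3*I + 11)**2 = (11 + 3*I)**2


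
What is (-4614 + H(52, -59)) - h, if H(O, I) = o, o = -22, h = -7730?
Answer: 3094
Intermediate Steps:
H(O, I) = -22
(-4614 + H(52, -59)) - h = (-4614 - 22) - 1*(-7730) = -4636 + 7730 = 3094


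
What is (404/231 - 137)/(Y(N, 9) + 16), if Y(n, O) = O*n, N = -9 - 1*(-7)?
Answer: 31243/462 ≈ 67.625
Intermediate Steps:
N = -2 (N = -9 + 7 = -2)
(404/231 - 137)/(Y(N, 9) + 16) = (404/231 - 137)/(9*(-2) + 16) = (404*(1/231) - 137)/(-18 + 16) = (404/231 - 137)/(-2) = -31243/231*(-½) = 31243/462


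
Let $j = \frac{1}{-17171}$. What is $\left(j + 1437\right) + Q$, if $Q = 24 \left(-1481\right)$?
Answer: $- \frac{585651298}{17171} \approx -34107.0$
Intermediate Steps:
$j = - \frac{1}{17171} \approx -5.8238 \cdot 10^{-5}$
$Q = -35544$
$\left(j + 1437\right) + Q = \left(- \frac{1}{17171} + 1437\right) - 35544 = \frac{24674726}{17171} - 35544 = - \frac{585651298}{17171}$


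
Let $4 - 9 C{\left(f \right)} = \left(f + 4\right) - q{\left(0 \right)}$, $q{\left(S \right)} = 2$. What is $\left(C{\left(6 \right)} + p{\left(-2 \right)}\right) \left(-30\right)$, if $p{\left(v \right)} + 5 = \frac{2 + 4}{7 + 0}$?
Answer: $\frac{2890}{21} \approx 137.62$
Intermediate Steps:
$C{\left(f \right)} = \frac{2}{9} - \frac{f}{9}$ ($C{\left(f \right)} = \frac{4}{9} - \frac{\left(f + 4\right) - 2}{9} = \frac{4}{9} - \frac{\left(4 + f\right) - 2}{9} = \frac{4}{9} - \frac{2 + f}{9} = \frac{4}{9} - \left(\frac{2}{9} + \frac{f}{9}\right) = \frac{2}{9} - \frac{f}{9}$)
$p{\left(v \right)} = - \frac{29}{7}$ ($p{\left(v \right)} = -5 + \frac{2 + 4}{7 + 0} = -5 + \frac{6}{7} = - \frac{29}{7}$)
$\left(C{\left(6 \right)} + p{\left(-2 \right)}\right) \left(-30\right) = \left(\left(\frac{2}{9} - \frac{2}{3}\right) - \frac{29}{7}\right) \left(-30\right) = \left(- \frac{4}{9} - \frac{29}{7}\right) \left(-30\right) = \left(- \frac{289}{63}\right) \left(-30\right) = \frac{2890}{21}$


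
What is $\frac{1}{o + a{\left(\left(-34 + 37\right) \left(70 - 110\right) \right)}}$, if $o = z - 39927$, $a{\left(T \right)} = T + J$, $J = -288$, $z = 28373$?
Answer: $- \frac{1}{11962} \approx -8.3598 \cdot 10^{-5}$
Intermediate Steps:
$a{\left(T \right)} = -288 + T$ ($a{\left(T \right)} = T - 288 = -288 + T$)
$o = -11554$ ($o = 28373 - 39927 = -11554$)
$\frac{1}{o + a{\left(\left(-34 + 37\right) \left(70 - 110\right) \right)}} = \frac{1}{-11554 - \left(288 - \left(-34 + 37\right) \left(70 - 110\right)\right)} = \frac{1}{-11554 + \left(-288 + 3 \left(-40\right)\right)} = \frac{1}{-11554 - 408} = \frac{1}{-11962} = - \frac{1}{11962}$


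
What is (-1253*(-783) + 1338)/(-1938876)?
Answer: -327479/646292 ≈ -0.50670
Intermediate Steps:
(-1253*(-783) + 1338)/(-1938876) = (981099 + 1338)*(-1/1938876) = 982437*(-1/1938876) = -327479/646292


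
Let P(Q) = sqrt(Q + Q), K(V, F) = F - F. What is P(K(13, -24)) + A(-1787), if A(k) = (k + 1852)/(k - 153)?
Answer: -13/388 ≈ -0.033505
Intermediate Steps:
K(V, F) = 0
A(k) = (1852 + k)/(-153 + k)
P(Q) = sqrt(2)*sqrt(Q) (P(Q) = sqrt(2*Q) = sqrt(2)*sqrt(Q))
P(K(13, -24)) + A(-1787) = sqrt(2)*sqrt(0) + (1852 - 1787)/(-153 - 1787) = sqrt(2)*0 + 65/(-1940) = 0 - 1/1940*65 = 0 - 13/388 = -13/388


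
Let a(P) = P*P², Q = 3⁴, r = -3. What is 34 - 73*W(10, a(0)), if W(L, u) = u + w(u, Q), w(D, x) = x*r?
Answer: 17773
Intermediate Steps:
Q = 81
a(P) = P³
w(D, x) = -3*x (w(D, x) = x*(-3) = -3*x)
W(L, u) = -243 + u (W(L, u) = u - 3*81 = u - 243 = -243 + u)
34 - 73*W(10, a(0)) = 34 - 73*(-243 + 0³) = 34 - 73*(-243 + 0) = 34 - 73*(-243) = 34 + 17739 = 17773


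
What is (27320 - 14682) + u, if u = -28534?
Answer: -15896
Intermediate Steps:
(27320 - 14682) + u = (27320 - 14682) - 28534 = 12638 - 28534 = -15896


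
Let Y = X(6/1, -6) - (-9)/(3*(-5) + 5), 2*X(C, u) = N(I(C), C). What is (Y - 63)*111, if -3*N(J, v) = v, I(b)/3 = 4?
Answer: -72039/10 ≈ -7203.9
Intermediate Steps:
I(b) = 12 (I(b) = 3*4 = 12)
N(J, v) = -v/3
X(C, u) = -C/6 (X(C, u) = (-C/3)/2 = -C/6)
Y = -19/10 (Y = -1/1 - (-9)/(3*(-5) + 5) = -1 - (-9)/(-15 + 5) = -⅙*6 - (-9)/(-10) = -1 - (-9)*(-1)/10 = -1 - 1*9/10 = -1 - 9/10 = -19/10 ≈ -1.9000)
(Y - 63)*111 = (-19/10 - 63)*111 = -649/10*111 = -72039/10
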